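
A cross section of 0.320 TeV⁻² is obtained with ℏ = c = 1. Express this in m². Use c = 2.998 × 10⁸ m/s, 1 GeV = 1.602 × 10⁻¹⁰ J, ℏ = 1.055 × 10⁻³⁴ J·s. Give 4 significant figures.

Area is [L]² = [E]⁻²·(ℏc)²; restore (ℏc)².
1 GeV⁻² → (ℏc)² × (1 GeV in J)⁻² = 3.898 × 10⁻³² m².
Convert the energy scale: 0.320 TeV⁻² = 3.20 × 10⁻⁷ GeV⁻².
Result: 3.20 × 10⁻⁷ × 3.898 × 10⁻³² = 1.247 × 10⁻³⁸ m².

1.247 × 10⁻³⁸ m²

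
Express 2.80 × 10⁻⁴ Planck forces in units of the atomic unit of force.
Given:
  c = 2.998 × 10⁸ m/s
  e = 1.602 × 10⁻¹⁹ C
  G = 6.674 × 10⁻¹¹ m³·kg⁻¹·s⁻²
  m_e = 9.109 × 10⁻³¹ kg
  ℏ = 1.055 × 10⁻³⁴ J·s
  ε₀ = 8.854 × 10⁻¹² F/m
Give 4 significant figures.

Planck force: F_P = c⁴/G = 1.210 × 10⁴⁴ N
atomic unit of force: F_au = E_h/a₀ = m_e²e⁶/((4πε₀)³ℏ⁴) = 8.220 × 10⁻⁸ N
2.80 × 10⁻⁴ × 1.210 × 10⁴⁴ / 8.220 × 10⁻⁸ = 4.123 × 10⁴⁷

4.123 × 10⁴⁷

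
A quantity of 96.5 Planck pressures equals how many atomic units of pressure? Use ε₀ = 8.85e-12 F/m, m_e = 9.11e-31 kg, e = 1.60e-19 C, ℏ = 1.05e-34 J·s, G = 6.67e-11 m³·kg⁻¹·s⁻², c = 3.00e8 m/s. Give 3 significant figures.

1.50e102

Planck pressure: p_P = c⁷/(ℏG²) = 4.68e113 Pa
atomic unit of pressure: P_au = E_h/a₀³ = m_e⁴e¹⁰/((4πε₀)⁵ℏ⁸) = 3.01e13 Pa
96.5 × 4.68e113 / 3.01e13 = 1.50e102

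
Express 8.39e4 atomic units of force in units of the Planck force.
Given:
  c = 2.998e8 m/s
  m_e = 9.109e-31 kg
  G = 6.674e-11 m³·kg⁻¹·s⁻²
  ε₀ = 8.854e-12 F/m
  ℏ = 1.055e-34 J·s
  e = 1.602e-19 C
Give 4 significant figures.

5.697e-47

atomic unit of force: F_au = E_h/a₀ = m_e²e⁶/((4πε₀)³ℏ⁴) = 8.220e-8 N
Planck force: F_P = c⁴/G = 1.210e44 N
8.39e4 × 8.220e-8 / 1.210e44 = 5.697e-47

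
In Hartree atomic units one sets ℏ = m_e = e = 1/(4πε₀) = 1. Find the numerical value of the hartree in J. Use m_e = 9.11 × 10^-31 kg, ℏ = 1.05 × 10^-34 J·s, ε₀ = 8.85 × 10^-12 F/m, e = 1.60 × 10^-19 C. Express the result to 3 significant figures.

4.38 × 10^-18 J

E_h = m_e e⁴/(4πε₀ℏ)²
  = 5.97 × 10^-106 / 1.36 × 10^-88
  = 4.38 × 10^-18 J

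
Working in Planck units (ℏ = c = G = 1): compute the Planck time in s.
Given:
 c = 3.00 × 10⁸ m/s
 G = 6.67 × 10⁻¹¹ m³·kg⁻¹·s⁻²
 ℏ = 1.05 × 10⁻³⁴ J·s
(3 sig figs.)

5.37 × 10⁻⁴⁴ s

From ℏ = c = G = 1 the time scale is t_P = √(ℏG/c⁵).
  = √(2.88 × 10⁻⁸⁷)
  = 5.37 × 10⁻⁴⁴ s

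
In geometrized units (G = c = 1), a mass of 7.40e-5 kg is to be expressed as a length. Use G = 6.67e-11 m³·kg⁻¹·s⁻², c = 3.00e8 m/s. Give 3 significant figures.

In G = c = 1 units mass has dimensions of length; the conversion factor is G/c².
7.40e-5 kg × (G/c²) = 5.48e-32 m

5.48e-32 m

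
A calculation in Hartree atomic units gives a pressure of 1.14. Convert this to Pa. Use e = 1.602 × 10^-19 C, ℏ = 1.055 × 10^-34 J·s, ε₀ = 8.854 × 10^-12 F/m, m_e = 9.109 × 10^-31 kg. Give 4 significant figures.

One atomic unit of pressure: P_au = E_h/a₀³ = m_e⁴e¹⁰/((4πε₀)⁵ℏ⁸) = 2.929 × 10^13 Pa.
1.14 × 2.929 × 10^13 Pa = 3.339 × 10^13 Pa

3.339 × 10^13 Pa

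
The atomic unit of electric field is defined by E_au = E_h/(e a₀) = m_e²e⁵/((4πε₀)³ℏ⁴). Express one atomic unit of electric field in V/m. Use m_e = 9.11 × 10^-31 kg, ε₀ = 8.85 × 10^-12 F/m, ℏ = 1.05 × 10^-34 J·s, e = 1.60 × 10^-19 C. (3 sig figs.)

5.20 × 10^11 V/m

E_au = E_h/(e a₀) = m_e²e⁵/((4πε₀)³ℏ⁴)
E_h = 4.38 × 10^-18 J
a₀ = 5.26 × 10^-11 m
E_h/(e·a₀) = 5.20 × 10^11 V/m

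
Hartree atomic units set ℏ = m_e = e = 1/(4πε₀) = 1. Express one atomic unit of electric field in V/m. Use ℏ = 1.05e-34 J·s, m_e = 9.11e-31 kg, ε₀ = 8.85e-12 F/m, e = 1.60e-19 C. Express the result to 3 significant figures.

The unique combination of the constants set to 1 with dimensions of electric field is E_au = E_h/(e a₀) = m_e²e⁵/((4πε₀)³ℏ⁴).
E_h = 4.38e-18 J
a₀ = 5.26e-11 m
E_h/(e·a₀) = 5.20e11 V/m

5.20e11 V/m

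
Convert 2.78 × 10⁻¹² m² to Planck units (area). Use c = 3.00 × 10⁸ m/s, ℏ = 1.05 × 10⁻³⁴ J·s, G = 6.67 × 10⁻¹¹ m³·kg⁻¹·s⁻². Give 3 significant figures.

Planck area: A_P = ℏG/c³ = 2.59 × 10⁻⁷⁰ m².
2.78 × 10⁻¹² / 2.59 × 10⁻⁷⁰ = 1.07 × 10⁵⁸

1.07 × 10⁵⁸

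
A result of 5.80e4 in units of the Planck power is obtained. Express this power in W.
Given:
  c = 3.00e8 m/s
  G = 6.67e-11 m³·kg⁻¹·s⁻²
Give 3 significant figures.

2.11e57 W

One Planck power: P_P = c⁵/G = 3.64e52 W.
5.80e4 × 3.64e52 W = 2.11e57 W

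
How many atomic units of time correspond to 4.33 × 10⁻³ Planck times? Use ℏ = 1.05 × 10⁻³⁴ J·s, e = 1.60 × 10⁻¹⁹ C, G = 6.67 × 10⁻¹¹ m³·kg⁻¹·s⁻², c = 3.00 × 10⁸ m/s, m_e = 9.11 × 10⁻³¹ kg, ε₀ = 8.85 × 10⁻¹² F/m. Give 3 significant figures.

9.69 × 10⁻³⁰

Planck time: t_P = √(ℏG/c⁵) = 5.37 × 10⁻⁴⁴ s
atomic unit of time: τ_au = (4πε₀)²ℏ³/(m_e e⁴) = 2.40 × 10⁻¹⁷ s
4.33 × 10⁻³ × 5.37 × 10⁻⁴⁴ / 2.40 × 10⁻¹⁷ = 9.69 × 10⁻³⁰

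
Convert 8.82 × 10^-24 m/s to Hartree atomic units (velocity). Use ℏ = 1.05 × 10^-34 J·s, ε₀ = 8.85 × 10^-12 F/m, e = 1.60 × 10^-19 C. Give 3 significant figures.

4.02 × 10^-30

atomic unit of velocity: v_au = e²/(4πε₀ℏ) = 2.19 × 10^6 m/s.
8.82 × 10^-24 / 2.19 × 10^6 = 4.02 × 10^-30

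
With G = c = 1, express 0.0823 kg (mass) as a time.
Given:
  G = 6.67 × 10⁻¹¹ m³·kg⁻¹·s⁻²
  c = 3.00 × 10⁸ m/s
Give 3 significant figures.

Mass → time via G/c³.
0.0823 kg × (G/c³) = 2.03 × 10⁻³⁷ s

2.03 × 10⁻³⁷ s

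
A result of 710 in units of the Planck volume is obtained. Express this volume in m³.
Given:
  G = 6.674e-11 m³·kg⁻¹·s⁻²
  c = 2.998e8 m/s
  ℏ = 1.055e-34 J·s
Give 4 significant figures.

One Planck volume: V_P = (ℏG/c³)^(3/2) = 4.224e-105 m³.
710 × 4.224e-105 m³ = 2.999e-102 m³

2.999e-102 m³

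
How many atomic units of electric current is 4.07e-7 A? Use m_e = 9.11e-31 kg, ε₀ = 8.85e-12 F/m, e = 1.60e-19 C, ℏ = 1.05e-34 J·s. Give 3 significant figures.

atomic unit of electric current: I_au = e E_h/ℏ = m_e e⁵/((4πε₀)²ℏ³) = 6.67e-3 A.
4.07e-7 / 6.67e-3 = 6.10e-5

6.10e-5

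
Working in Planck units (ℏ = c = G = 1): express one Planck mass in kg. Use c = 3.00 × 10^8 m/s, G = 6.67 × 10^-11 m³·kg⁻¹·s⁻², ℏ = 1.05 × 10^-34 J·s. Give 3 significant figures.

2.17 × 10^-8 kg

Dimensional analysis gives m_P = √(ℏc/G).
  = √(4.72 × 10^-16)
  = 2.17 × 10^-8 kg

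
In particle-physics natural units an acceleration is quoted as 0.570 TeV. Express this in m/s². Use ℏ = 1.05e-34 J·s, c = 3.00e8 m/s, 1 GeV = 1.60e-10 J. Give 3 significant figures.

2.61e35 m/s²

Acceleration is [L]/[T]² = c·[E]/ℏ.
1 GeV → c/ℏ × (1 GeV in J) = 4.57e32 m/s².
Convert the energy scale: 0.570 TeV = 570 GeV.
Result: 570 × 4.57e32 = 2.61e35 m/s².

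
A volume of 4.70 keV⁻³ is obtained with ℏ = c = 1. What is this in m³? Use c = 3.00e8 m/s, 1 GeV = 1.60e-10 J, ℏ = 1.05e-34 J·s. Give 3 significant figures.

Volume is [L]³ = [E]⁻³·(ℏc)³.
1 GeV⁻³ → (ℏc)³ × (1 GeV in J)⁻³ = 7.63e-48 m³.
Convert the energy scale: 4.70 keV⁻³ = 4.70e18 GeV⁻³.
Result: 4.70e18 × 7.63e-48 = 3.59e-29 m³.

3.59e-29 m³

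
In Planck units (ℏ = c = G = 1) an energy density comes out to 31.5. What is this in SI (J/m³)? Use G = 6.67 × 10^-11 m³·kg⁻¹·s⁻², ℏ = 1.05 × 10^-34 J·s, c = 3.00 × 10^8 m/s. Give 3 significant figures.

One Planck energy density: u_P = c⁷/(ℏG²) = 4.68 × 10^113 J/m³.
31.5 × 4.68 × 10^113 J/m³ = 1.47 × 10^115 J/m³

1.47 × 10^115 J/m³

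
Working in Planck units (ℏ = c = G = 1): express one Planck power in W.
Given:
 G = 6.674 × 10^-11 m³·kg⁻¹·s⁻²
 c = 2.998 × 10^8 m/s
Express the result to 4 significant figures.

3.629 × 10^52 W

The unique combination of the constants set to 1 with dimensions of power is P_P = c⁵/G.
  = 2.422 × 10^42 / 6.674 × 10^-11
  = 3.629 × 10^52 W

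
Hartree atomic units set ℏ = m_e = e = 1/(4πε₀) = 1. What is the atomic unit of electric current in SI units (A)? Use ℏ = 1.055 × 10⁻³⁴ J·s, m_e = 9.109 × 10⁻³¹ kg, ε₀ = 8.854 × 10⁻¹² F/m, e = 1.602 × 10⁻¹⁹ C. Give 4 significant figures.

6.612 × 10⁻³ A

The unique combination of the constants set to 1 with dimensions of current is I_au = e E_h/ℏ = m_e e⁵/((4πε₀)²ℏ³).
E_h = 4.354 × 10⁻¹⁸ J
e·E_h/ℏ = 6.612 × 10⁻³ A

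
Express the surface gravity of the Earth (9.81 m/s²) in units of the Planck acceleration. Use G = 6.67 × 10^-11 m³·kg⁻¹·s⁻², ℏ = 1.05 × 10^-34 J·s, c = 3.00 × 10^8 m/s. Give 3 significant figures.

Planck acceleration: a_P = √(c⁷/(ℏG)) = 5.59 × 10^51 m/s².
9.81 / 5.59 × 10^51 = 1.76 × 10^-51

1.76 × 10^-51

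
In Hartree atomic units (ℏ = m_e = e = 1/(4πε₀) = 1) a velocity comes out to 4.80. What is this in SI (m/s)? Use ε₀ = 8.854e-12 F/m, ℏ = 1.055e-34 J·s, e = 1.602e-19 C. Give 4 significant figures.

1.049e7 m/s

One atomic unit of velocity: v_au = e²/(4πε₀ℏ) = 2.186e6 m/s.
4.80 × 2.186e6 m/s = 1.049e7 m/s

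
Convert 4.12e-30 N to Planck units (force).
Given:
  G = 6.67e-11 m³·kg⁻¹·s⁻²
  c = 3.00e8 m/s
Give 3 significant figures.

Planck force: F_P = c⁴/G = 1.21e44 N.
4.12e-30 / 1.21e44 = 3.39e-74

3.39e-74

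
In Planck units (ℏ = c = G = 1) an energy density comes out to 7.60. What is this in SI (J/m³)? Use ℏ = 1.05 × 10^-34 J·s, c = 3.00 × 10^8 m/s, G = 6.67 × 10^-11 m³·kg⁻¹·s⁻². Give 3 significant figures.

3.56 × 10^114 J/m³

One Planck energy density: u_P = c⁷/(ℏG²) = 4.68 × 10^113 J/m³.
7.60 × 4.68 × 10^113 J/m³ = 3.56 × 10^114 J/m³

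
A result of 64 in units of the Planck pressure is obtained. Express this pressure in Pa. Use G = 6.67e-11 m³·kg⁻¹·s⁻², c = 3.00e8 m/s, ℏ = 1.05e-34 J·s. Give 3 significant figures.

3.00e115 Pa

One Planck pressure: p_P = c⁷/(ℏG²) = 4.68e113 Pa.
64 × 4.68e113 Pa = 3.00e115 Pa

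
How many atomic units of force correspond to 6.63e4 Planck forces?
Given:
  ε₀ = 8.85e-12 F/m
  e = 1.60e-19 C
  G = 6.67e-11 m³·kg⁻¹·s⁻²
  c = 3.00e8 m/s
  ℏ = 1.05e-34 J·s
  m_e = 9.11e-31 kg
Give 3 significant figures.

Planck force: F_P = c⁴/G = 1.21e44 N
atomic unit of force: F_au = E_h/a₀ = m_e²e⁶/((4πε₀)³ℏ⁴) = 8.33e-8 N
6.63e4 × 1.21e44 / 8.33e-8 = 9.67e55

9.67e55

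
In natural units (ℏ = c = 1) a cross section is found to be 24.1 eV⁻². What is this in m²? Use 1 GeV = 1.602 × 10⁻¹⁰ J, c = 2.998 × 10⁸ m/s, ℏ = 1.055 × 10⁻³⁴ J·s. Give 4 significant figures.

9.394 × 10⁻¹³ m²

Area is [L]² = [E]⁻²·(ℏc)²; restore (ℏc)².
1 GeV⁻² → (ℏc)² × (1 GeV in J)⁻² = 3.898 × 10⁻³² m².
Convert the energy scale: 24.1 eV⁻² = 2.41 × 10¹⁹ GeV⁻².
Result: 2.41 × 10¹⁹ × 3.898 × 10⁻³² = 9.394 × 10⁻¹³ m².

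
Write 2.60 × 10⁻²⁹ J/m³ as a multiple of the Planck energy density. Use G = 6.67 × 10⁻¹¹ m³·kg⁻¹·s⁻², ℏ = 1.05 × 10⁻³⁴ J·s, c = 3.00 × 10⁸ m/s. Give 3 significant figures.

Planck energy density: u_P = c⁷/(ℏG²) = 4.68 × 10¹¹³ J/m³.
2.60 × 10⁻²⁹ / 4.68 × 10¹¹³ = 5.55 × 10⁻¹⁴³

5.55 × 10⁻¹⁴³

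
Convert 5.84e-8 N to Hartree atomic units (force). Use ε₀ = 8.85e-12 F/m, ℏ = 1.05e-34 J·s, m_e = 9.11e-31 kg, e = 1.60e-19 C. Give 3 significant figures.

atomic unit of force: F_au = E_h/a₀ = m_e²e⁶/((4πε₀)³ℏ⁴) = 8.33e-8 N.
5.84e-8 / 8.33e-8 = 0.701

0.701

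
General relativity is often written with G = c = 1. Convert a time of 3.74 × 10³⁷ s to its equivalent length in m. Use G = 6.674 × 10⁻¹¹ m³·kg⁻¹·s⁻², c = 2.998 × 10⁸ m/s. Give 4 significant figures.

Time → length via c.
3.74 × 10³⁷ s × (c) = 1.121 × 10⁴⁶ m

1.121 × 10⁴⁶ m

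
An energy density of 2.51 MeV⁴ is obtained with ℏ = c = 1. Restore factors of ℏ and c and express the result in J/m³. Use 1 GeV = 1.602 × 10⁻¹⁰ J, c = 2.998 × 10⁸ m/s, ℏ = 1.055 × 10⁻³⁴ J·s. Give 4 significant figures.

5.225 × 10²⁵ J/m³

[E]/[L]³ = [E]⁴/(ℏc)³; restore (ℏc)⁻³.
1 GeV⁴ → 1/(ℏc)³ × (1 GeV in J)⁴ = 2.082 × 10³⁷ J/m³.
Convert the energy scale: 2.51 MeV⁴ = 2.51 × 10⁻¹² GeV⁴.
Result: 2.51 × 10⁻¹² × 2.082 × 10³⁷ = 5.225 × 10²⁵ J/m³.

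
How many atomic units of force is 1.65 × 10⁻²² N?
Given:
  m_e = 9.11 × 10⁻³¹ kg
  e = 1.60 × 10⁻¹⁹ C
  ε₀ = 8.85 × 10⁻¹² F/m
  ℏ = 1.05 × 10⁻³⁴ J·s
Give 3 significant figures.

1.98 × 10⁻¹⁵

atomic unit of force: F_au = E_h/a₀ = m_e²e⁶/((4πε₀)³ℏ⁴) = 8.33 × 10⁻⁸ N.
1.65 × 10⁻²² / 8.33 × 10⁻⁸ = 1.98 × 10⁻¹⁵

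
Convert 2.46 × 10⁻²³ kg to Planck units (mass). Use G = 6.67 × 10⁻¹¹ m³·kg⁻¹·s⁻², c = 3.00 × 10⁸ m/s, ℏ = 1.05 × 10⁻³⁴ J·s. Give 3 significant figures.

Planck mass: m_P = √(ℏc/G) = 2.17 × 10⁻⁸ kg.
2.46 × 10⁻²³ / 2.17 × 10⁻⁸ = 1.13 × 10⁻¹⁵

1.13 × 10⁻¹⁵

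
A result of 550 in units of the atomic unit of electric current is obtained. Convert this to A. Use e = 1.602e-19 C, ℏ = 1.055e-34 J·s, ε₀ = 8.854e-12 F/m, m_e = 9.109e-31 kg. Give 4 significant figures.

One atomic unit of electric current: I_au = e E_h/ℏ = m_e e⁵/((4πε₀)²ℏ³) = 6.612e-3 A.
550 × 6.612e-3 A = 3.637 A

3.637 A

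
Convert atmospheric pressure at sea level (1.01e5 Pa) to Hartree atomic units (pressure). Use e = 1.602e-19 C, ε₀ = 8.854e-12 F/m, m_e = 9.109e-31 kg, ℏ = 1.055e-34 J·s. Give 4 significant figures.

3.448e-9

atomic unit of pressure: P_au = E_h/a₀³ = m_e⁴e¹⁰/((4πε₀)⁵ℏ⁸) = 2.929e13 Pa.
1.01e5 / 2.929e13 = 3.448e-9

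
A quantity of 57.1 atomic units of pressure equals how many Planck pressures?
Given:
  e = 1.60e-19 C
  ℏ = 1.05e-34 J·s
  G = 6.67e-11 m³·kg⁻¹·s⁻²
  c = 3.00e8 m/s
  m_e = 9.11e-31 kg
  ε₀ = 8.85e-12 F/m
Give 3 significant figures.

atomic unit of pressure: P_au = E_h/a₀³ = m_e⁴e¹⁰/((4πε₀)⁵ℏ⁸) = 3.01e13 Pa
Planck pressure: p_P = c⁷/(ℏG²) = 4.68e113 Pa
57.1 × 3.01e13 / 4.68e113 = 3.67e-99

3.67e-99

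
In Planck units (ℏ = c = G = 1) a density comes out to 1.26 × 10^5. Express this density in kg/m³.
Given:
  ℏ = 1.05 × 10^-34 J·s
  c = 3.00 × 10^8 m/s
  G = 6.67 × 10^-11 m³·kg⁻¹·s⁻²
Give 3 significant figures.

One Planck density: ρ_P = c⁵/(ℏG²) = 5.20 × 10^96 kg/m³.
1.26 × 10^5 × 5.20 × 10^96 kg/m³ = 6.55 × 10^101 kg/m³

6.55 × 10^101 kg/m³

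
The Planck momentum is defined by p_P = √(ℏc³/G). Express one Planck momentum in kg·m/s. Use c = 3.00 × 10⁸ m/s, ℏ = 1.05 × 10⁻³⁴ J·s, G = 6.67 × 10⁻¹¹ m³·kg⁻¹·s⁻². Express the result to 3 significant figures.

p_P = √(ℏc³/G)
  = √(42.5)
  = 6.52 kg·m/s

6.52 kg·m/s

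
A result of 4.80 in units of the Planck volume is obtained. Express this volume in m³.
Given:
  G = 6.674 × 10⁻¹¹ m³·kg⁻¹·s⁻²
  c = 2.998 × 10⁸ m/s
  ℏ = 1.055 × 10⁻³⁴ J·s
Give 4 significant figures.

One Planck volume: V_P = (ℏG/c³)^(3/2) = 4.224 × 10⁻¹⁰⁵ m³.
4.80 × 4.224 × 10⁻¹⁰⁵ m³ = 2.027 × 10⁻¹⁰⁴ m³

2.027 × 10⁻¹⁰⁴ m³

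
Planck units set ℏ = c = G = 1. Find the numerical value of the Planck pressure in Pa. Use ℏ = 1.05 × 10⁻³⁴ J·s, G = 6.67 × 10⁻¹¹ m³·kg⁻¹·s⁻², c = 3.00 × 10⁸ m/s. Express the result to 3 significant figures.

4.68 × 10¹¹³ Pa

The unique combination of the constants set to 1 with dimensions of pressure is p_P = c⁷/(ℏG²).
  = 2.19 × 10⁵⁹ / 4.67 × 10⁻⁵⁵
  = 4.68 × 10¹¹³ Pa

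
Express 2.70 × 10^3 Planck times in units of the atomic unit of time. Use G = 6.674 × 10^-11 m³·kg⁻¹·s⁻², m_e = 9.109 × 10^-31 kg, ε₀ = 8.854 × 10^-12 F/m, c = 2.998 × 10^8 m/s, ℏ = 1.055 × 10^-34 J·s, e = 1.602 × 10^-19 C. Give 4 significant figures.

6.009 × 10^-24

Planck time: t_P = √(ℏG/c⁵) = 5.392 × 10^-44 s
atomic unit of time: τ_au = (4πε₀)²ℏ³/(m_e e⁴) = 2.423 × 10^-17 s
2.70 × 10^3 × 5.392 × 10^-44 / 2.423 × 10^-17 = 6.009 × 10^-24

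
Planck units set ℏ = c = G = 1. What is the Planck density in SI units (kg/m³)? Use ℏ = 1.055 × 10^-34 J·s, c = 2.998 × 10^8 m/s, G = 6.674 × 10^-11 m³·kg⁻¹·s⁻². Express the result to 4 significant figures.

From ℏ = c = G = 1 the density scale is ρ_P = c⁵/(ℏG²).
  = 2.422 × 10^42 / 4.699 × 10^-55
  = 5.154 × 10^96 kg/m³

5.154 × 10^96 kg/m³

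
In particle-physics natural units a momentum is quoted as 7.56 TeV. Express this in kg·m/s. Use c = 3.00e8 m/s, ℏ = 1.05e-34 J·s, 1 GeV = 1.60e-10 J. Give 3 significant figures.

Momentum is [E]/c; divide by c.
1 GeV → 1/c × (1 GeV in J) = 5.33e-19 kg·m/s.
Convert the energy scale: 7.56 TeV = 7.56e3 GeV.
Result: 7.56e3 × 5.33e-19 = 4.03e-15 kg·m/s.

4.03e-15 kg·m/s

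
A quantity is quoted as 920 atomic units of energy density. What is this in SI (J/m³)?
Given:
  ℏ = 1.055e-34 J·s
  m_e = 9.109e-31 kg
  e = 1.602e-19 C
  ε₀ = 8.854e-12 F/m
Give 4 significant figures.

2.695e16 J/m³

One atomic unit of energy density: u_au = E_h/a₀³ = m_e⁴e¹⁰/((4πε₀)⁵ℏ⁸) = 2.929e13 J/m³.
920 × 2.929e13 J/m³ = 2.695e16 J/m³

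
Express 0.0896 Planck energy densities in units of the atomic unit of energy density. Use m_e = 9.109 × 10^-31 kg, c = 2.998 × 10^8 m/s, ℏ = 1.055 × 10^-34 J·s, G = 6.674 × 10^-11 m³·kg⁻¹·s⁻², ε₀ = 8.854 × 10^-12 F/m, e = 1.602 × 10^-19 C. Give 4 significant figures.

1.417 × 10^99

Planck energy density: u_P = c⁷/(ℏG²) = 4.632 × 10^113 J/m³
atomic unit of energy density: u_au = E_h/a₀³ = m_e⁴e¹⁰/((4πε₀)⁵ℏ⁸) = 2.929 × 10^13 J/m³
0.0896 × 4.632 × 10^113 / 2.929 × 10^13 = 1.417 × 10^99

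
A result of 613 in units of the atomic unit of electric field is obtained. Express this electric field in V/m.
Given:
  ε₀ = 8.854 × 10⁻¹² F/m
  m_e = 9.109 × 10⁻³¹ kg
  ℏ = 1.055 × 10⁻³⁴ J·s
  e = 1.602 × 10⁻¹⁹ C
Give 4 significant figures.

One atomic unit of electric field: E_au = E_h/(e a₀) = m_e²e⁵/((4πε₀)³ℏ⁴) = 5.131 × 10¹¹ V/m.
613 × 5.131 × 10¹¹ V/m = 3.145 × 10¹⁴ V/m

3.145 × 10¹⁴ V/m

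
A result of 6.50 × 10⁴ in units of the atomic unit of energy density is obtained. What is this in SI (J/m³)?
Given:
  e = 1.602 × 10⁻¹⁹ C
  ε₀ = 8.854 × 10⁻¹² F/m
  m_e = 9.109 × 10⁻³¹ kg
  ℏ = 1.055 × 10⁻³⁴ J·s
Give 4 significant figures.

One atomic unit of energy density: u_au = E_h/a₀³ = m_e⁴e¹⁰/((4πε₀)⁵ℏ⁸) = 2.929 × 10¹³ J/m³.
6.50 × 10⁴ × 2.929 × 10¹³ J/m³ = 1.904 × 10¹⁸ J/m³

1.904 × 10¹⁸ J/m³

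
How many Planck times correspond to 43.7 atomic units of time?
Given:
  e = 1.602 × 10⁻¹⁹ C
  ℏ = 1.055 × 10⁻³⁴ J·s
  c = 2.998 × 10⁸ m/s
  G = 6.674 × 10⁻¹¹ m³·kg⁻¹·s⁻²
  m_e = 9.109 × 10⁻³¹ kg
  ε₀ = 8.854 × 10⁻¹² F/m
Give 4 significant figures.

1.964 × 10²⁸

atomic unit of time: τ_au = (4πε₀)²ℏ³/(m_e e⁴) = 2.423 × 10⁻¹⁷ s
Planck time: t_P = √(ℏG/c⁵) = 5.392 × 10⁻⁴⁴ s
43.7 × 2.423 × 10⁻¹⁷ / 5.392 × 10⁻⁴⁴ = 1.964 × 10²⁸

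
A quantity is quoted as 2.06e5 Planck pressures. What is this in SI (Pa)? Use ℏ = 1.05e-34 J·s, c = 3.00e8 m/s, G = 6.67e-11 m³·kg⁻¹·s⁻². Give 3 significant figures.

One Planck pressure: p_P = c⁷/(ℏG²) = 4.68e113 Pa.
2.06e5 × 4.68e113 Pa = 9.64e118 Pa

9.64e118 Pa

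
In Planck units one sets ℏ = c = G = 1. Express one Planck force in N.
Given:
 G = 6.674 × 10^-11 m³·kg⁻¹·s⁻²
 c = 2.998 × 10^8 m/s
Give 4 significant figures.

F_P = c⁴/G
  = 8.078 × 10^33 / 6.674 × 10^-11
  = 1.210 × 10^44 N

1.210 × 10^44 N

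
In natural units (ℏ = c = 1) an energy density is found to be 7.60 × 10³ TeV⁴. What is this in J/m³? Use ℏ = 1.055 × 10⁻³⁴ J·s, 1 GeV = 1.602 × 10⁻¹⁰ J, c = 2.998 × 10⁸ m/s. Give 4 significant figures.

1.582 × 10⁵³ J/m³

[E]/[L]³ = [E]⁴/(ℏc)³; restore (ℏc)⁻³.
1 GeV⁴ → 1/(ℏc)³ × (1 GeV in J)⁴ = 2.082 × 10³⁷ J/m³.
Convert the energy scale: 7.60 × 10³ TeV⁴ = 7.60 × 10¹⁵ GeV⁴.
Result: 7.60 × 10¹⁵ × 2.082 × 10³⁷ = 1.582 × 10⁵³ J/m³.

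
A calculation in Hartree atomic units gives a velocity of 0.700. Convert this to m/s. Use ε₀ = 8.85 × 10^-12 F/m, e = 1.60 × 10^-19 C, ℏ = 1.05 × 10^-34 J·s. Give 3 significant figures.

1.53 × 10^6 m/s

One atomic unit of velocity: v_au = e²/(4πε₀ℏ) = 2.19 × 10^6 m/s.
0.700 × 2.19 × 10^6 m/s = 1.53 × 10^6 m/s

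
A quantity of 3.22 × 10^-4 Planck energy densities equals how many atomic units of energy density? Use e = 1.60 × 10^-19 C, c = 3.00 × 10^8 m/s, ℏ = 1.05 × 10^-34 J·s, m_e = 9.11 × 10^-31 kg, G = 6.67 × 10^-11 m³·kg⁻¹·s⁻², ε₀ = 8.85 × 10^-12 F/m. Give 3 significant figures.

Planck energy density: u_P = c⁷/(ℏG²) = 4.68 × 10^113 J/m³
atomic unit of energy density: u_au = E_h/a₀³ = m_e⁴e¹⁰/((4πε₀)⁵ℏ⁸) = 3.01 × 10^13 J/m³
3.22 × 10^-4 × 4.68 × 10^113 / 3.01 × 10^13 = 5.00 × 10^96

5.00 × 10^96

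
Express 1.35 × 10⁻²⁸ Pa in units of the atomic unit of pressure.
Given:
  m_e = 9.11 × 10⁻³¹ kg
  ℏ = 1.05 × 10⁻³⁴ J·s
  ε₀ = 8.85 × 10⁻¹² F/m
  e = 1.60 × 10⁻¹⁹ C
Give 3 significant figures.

4.48 × 10⁻⁴²

atomic unit of pressure: P_au = E_h/a₀³ = m_e⁴e¹⁰/((4πε₀)⁵ℏ⁸) = 3.01 × 10¹³ Pa.
1.35 × 10⁻²⁸ / 3.01 × 10¹³ = 4.48 × 10⁻⁴²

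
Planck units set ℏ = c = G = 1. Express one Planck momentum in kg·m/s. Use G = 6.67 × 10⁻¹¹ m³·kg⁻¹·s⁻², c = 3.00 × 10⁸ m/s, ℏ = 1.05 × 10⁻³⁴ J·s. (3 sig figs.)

Dimensional analysis gives p_P = √(ℏc³/G).
  = √(42.5)
  = 6.52 kg·m/s

6.52 kg·m/s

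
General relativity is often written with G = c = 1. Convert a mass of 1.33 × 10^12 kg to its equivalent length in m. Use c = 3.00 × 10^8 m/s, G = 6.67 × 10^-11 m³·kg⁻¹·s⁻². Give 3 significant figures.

9.86 × 10^-16 m

In G = c = 1 units mass has dimensions of length; the conversion factor is G/c².
1.33 × 10^12 kg × (G/c²) = 9.86 × 10^-16 m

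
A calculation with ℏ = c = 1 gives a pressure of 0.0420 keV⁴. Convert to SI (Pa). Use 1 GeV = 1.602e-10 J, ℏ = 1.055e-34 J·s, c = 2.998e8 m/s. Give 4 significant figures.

8.743e11 Pa

Pressure is [E]/[L]³ = [E]⁴/(ℏc)³.
1 GeV⁴ → 1/(ℏc)³ × (1 GeV in J)⁴ = 2.082e37 Pa.
Convert the energy scale: 0.0420 keV⁴ = 4.20e-26 GeV⁴.
Result: 4.20e-26 × 2.082e37 = 8.743e11 Pa.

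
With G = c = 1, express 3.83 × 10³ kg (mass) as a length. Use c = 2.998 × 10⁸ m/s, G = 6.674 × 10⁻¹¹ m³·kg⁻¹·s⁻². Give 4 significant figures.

2.844 × 10⁻²⁴ m

In G = c = 1 units mass has dimensions of length; the conversion factor is G/c².
3.83 × 10³ kg × (G/c²) = 2.844 × 10⁻²⁴ m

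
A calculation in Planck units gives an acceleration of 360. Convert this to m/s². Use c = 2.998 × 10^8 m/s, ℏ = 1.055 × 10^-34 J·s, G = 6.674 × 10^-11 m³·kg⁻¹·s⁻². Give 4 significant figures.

One Planck acceleration: a_P = √(c⁷/(ℏG)) = 5.560 × 10^51 m/s².
360 × 5.560 × 10^51 m/s² = 2.002 × 10^54 m/s²

2.002 × 10^54 m/s²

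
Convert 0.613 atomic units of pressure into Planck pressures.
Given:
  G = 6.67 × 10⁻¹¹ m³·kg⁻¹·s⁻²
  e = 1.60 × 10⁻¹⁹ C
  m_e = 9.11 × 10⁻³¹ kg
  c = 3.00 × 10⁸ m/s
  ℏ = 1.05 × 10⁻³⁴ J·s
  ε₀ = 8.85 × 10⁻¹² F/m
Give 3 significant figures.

atomic unit of pressure: P_au = E_h/a₀³ = m_e⁴e¹⁰/((4πε₀)⁵ℏ⁸) = 3.01 × 10¹³ Pa
Planck pressure: p_P = c⁷/(ℏG²) = 4.68 × 10¹¹³ Pa
0.613 × 3.01 × 10¹³ / 4.68 × 10¹¹³ = 3.94 × 10⁻¹⁰¹

3.94 × 10⁻¹⁰¹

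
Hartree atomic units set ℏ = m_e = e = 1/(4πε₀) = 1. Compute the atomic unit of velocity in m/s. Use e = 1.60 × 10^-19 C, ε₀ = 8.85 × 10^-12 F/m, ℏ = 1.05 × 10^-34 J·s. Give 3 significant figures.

2.19 × 10^6 m/s

From ℏ = m_e = e = 1/(4πε₀) = 1 the velocity scale is v_au = e²/(4πε₀ℏ).
  = 2.56 × 10^-38 / 1.17 × 10^-44
  = 2.19 × 10^6 m/s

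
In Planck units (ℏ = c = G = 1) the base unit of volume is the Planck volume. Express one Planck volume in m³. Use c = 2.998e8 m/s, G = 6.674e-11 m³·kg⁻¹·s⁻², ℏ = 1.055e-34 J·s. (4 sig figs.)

4.224e-105 m³

V_P = (ℏG/c³)^(3/2)
  = √(1.784e-209)
  = 4.224e-105 m³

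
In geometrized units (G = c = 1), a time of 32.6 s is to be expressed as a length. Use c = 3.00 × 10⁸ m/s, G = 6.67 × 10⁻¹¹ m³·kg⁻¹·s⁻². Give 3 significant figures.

Time → length via c.
32.6 s × (c) = 9.78 × 10⁹ m

9.78 × 10⁹ m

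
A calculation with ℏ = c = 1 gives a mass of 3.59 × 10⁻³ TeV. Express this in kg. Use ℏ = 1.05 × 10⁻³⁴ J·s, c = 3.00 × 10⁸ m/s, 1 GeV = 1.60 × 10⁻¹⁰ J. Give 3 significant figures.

6.38 × 10⁻²⁷ kg

Mass is [E]/c²; divide by c².
1 GeV → 1/c² × (1 GeV in J) = 1.78 × 10⁻²⁷ kg.
Convert the energy scale: 3.59 × 10⁻³ TeV = 3.59 GeV.
Result: 3.59 × 1.78 × 10⁻²⁷ = 6.38 × 10⁻²⁷ kg.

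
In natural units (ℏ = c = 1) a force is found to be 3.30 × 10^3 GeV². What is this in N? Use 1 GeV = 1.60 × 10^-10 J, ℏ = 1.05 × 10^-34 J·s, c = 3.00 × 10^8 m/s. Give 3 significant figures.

2.68 × 10^9 N

Force is [E]/[L] = [E]²/(ℏc); restore (ℏc)⁻¹.
1 GeV² → 1/(ℏc) × (1 GeV in J)² = 8.13 × 10^5 N.
Result: 3.30 × 10^3 × 8.13 × 10^5 = 2.68 × 10^9 N.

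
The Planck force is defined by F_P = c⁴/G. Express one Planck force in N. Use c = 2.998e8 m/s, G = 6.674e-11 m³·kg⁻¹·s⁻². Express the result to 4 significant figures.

F_P = c⁴/G
  = 8.078e33 / 6.674e-11
  = 1.210e44 N

1.210e44 N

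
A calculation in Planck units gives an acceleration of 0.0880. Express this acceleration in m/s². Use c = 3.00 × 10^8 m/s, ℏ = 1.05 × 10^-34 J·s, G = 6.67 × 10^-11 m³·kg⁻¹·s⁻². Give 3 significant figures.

One Planck acceleration: a_P = √(c⁷/(ℏG)) = 5.59 × 10^51 m/s².
0.0880 × 5.59 × 10^51 m/s² = 4.92 × 10^50 m/s²

4.92 × 10^50 m/s²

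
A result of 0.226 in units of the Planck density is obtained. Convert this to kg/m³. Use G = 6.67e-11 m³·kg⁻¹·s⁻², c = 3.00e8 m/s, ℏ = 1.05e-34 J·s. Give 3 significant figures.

One Planck density: ρ_P = c⁵/(ℏG²) = 5.20e96 kg/m³.
0.226 × 5.20e96 kg/m³ = 1.18e96 kg/m³

1.18e96 kg/m³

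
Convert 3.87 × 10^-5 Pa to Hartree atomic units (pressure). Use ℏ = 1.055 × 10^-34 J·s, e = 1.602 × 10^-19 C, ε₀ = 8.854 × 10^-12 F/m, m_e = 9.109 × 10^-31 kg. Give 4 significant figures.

1.321 × 10^-18

atomic unit of pressure: P_au = E_h/a₀³ = m_e⁴e¹⁰/((4πε₀)⁵ℏ⁸) = 2.929 × 10^13 Pa.
3.87 × 10^-5 / 2.929 × 10^13 = 1.321 × 10^-18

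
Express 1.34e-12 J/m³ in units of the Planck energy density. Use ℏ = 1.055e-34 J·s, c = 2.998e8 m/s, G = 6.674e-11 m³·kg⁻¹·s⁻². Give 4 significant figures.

Planck energy density: u_P = c⁷/(ℏG²) = 4.632e113 J/m³.
1.34e-12 / 4.632e113 = 2.893e-126

2.893e-126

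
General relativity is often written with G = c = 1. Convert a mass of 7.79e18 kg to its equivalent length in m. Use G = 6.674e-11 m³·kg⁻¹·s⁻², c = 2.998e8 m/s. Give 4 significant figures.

In G = c = 1 units mass has dimensions of length; the conversion factor is G/c².
7.79e18 kg × (G/c²) = 5.784e-9 m

5.784e-9 m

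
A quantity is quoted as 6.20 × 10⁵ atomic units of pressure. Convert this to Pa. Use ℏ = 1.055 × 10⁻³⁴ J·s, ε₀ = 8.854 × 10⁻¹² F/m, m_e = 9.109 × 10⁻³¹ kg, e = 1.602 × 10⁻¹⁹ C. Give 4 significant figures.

1.816 × 10¹⁹ Pa

One atomic unit of pressure: P_au = E_h/a₀³ = m_e⁴e¹⁰/((4πε₀)⁵ℏ⁸) = 2.929 × 10¹³ Pa.
6.20 × 10⁵ × 2.929 × 10¹³ Pa = 1.816 × 10¹⁹ Pa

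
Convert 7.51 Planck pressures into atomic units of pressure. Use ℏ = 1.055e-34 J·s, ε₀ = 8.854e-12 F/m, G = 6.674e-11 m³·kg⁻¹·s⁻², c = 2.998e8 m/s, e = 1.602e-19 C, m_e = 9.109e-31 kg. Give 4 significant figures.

Planck pressure: p_P = c⁷/(ℏG²) = 4.632e113 Pa
atomic unit of pressure: P_au = E_h/a₀³ = m_e⁴e¹⁰/((4πε₀)⁵ℏ⁸) = 2.929e13 Pa
7.51 × 4.632e113 / 2.929e13 = 1.188e101

1.188e101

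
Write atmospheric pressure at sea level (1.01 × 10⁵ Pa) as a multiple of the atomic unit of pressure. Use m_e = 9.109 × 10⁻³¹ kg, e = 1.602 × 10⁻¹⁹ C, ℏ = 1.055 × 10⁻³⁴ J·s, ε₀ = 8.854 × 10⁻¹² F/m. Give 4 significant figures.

3.448 × 10⁻⁹

atomic unit of pressure: P_au = E_h/a₀³ = m_e⁴e¹⁰/((4πε₀)⁵ℏ⁸) = 2.929 × 10¹³ Pa.
1.01 × 10⁵ / 2.929 × 10¹³ = 3.448 × 10⁻⁹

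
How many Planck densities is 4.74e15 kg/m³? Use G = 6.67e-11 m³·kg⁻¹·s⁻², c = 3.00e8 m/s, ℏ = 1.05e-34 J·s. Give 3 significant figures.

Planck density: ρ_P = c⁵/(ℏG²) = 5.20e96 kg/m³.
4.74e15 / 5.20e96 = 9.11e-82

9.11e-82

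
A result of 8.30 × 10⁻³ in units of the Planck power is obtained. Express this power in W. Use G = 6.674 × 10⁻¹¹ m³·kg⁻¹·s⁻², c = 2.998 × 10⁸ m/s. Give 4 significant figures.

One Planck power: P_P = c⁵/G = 3.629 × 10⁵² W.
8.30 × 10⁻³ × 3.629 × 10⁵² W = 3.012 × 10⁵⁰ W

3.012 × 10⁵⁰ W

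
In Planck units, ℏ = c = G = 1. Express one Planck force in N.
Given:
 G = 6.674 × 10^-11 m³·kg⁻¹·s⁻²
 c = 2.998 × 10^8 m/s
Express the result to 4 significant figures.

Dimensional analysis gives F_P = c⁴/G.
  = 8.078 × 10^33 / 6.674 × 10^-11
  = 1.210 × 10^44 N

1.210 × 10^44 N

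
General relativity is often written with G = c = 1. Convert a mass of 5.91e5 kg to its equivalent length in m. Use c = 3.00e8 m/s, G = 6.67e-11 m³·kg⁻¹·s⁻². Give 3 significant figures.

In G = c = 1 units mass has dimensions of length; the conversion factor is G/c².
5.91e5 kg × (G/c²) = 4.38e-22 m

4.38e-22 m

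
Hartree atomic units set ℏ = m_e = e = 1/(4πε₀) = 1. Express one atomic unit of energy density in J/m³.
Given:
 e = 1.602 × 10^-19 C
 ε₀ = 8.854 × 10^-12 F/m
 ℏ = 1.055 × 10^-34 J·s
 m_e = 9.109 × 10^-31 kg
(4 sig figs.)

2.929 × 10^13 J/m³

Dimensional analysis gives u_au = E_h/a₀³ = m_e⁴e¹⁰/((4πε₀)⁵ℏ⁸).
E_h = 4.354 × 10^-18 J
a₀ = 5.297 × 10^-11 m
E_h/a₀³ = 2.929 × 10^13 J/m³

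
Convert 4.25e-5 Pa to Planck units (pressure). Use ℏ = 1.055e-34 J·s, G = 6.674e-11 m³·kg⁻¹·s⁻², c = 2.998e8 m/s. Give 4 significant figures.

Planck pressure: p_P = c⁷/(ℏG²) = 4.632e113 Pa.
4.25e-5 / 4.632e113 = 9.175e-119

9.175e-119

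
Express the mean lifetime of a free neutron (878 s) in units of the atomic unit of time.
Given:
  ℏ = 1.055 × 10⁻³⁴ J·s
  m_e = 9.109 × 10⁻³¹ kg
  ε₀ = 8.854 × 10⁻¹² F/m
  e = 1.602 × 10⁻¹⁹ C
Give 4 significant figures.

3.624 × 10¹⁹

atomic unit of time: τ_au = (4πε₀)²ℏ³/(m_e e⁴) = 2.423 × 10⁻¹⁷ s.
878 / 2.423 × 10⁻¹⁷ = 3.624 × 10¹⁹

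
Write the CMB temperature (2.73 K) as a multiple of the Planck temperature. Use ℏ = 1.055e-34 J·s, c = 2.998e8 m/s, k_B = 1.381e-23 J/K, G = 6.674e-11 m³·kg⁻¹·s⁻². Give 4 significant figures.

1.927e-32

Planck temperature: T_P = √(ℏc⁵/G) / k_B = 1.417e32 K.
2.73 / 1.417e32 = 1.927e-32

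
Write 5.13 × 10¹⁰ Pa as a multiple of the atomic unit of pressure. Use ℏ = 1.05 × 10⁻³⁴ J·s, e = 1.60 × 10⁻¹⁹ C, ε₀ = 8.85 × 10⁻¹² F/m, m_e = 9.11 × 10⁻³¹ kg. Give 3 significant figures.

1.70 × 10⁻³

atomic unit of pressure: P_au = E_h/a₀³ = m_e⁴e¹⁰/((4πε₀)⁵ℏ⁸) = 3.01 × 10¹³ Pa.
5.13 × 10¹⁰ / 3.01 × 10¹³ = 1.70 × 10⁻³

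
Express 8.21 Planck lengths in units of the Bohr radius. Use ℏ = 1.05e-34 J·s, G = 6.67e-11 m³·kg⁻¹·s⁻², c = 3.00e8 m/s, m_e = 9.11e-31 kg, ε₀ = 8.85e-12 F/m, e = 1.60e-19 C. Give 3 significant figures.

2.52e-24

Planck length: ℓ_P = √(ℏG/c³) = 1.61e-35 m
Bohr radius: a₀ = 4πε₀ℏ²/(m_e e²) = 5.26e-11 m
8.21 × 1.61e-35 / 5.26e-11 = 2.52e-24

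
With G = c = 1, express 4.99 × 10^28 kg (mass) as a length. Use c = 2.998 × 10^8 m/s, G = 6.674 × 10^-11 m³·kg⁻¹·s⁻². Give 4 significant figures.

In G = c = 1 units mass has dimensions of length; the conversion factor is G/c².
4.99 × 10^28 kg × (G/c²) = 37.05 m

37.05 m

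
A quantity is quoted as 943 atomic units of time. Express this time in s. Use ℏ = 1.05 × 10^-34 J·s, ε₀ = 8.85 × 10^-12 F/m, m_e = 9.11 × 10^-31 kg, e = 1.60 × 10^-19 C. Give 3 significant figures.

2.26 × 10^-14 s

One atomic unit of time: τ_au = (4πε₀)²ℏ³/(m_e e⁴) = 2.40 × 10^-17 s.
943 × 2.40 × 10^-17 s = 2.26 × 10^-14 s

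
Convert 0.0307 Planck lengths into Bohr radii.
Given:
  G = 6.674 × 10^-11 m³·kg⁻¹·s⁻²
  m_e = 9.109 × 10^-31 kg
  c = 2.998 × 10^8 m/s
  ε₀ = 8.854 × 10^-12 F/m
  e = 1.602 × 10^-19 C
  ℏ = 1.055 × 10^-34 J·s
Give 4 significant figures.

Planck length: ℓ_P = √(ℏG/c³) = 1.616 × 10^-35 m
Bohr radius: a₀ = 4πε₀ℏ²/(m_e e²) = 5.297 × 10^-11 m
0.0307 × 1.616 × 10^-35 / 5.297 × 10^-11 = 9.368 × 10^-27

9.368 × 10^-27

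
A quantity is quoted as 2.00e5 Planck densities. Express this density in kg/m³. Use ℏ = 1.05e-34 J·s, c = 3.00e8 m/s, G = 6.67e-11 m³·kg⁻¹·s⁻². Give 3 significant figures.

One Planck density: ρ_P = c⁵/(ℏG²) = 5.20e96 kg/m³.
2.00e5 × 5.20e96 kg/m³ = 1.04e102 kg/m³

1.04e102 kg/m³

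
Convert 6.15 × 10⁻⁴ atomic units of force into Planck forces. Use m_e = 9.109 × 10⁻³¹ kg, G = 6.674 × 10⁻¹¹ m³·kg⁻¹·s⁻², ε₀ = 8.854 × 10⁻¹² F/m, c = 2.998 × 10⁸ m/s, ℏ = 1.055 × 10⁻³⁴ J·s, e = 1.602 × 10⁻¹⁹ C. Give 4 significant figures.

atomic unit of force: F_au = E_h/a₀ = m_e²e⁶/((4πε₀)³ℏ⁴) = 8.220 × 10⁻⁸ N
Planck force: F_P = c⁴/G = 1.210 × 10⁴⁴ N
6.15 × 10⁻⁴ × 8.220 × 10⁻⁸ / 1.210 × 10⁴⁴ = 4.176 × 10⁻⁵⁵

4.176 × 10⁻⁵⁵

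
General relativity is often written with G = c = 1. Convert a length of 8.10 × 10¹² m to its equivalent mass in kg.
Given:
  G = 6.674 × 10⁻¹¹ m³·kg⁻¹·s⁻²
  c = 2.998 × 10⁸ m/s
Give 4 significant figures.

Length → mass via c²/G.
8.10 × 10¹² m × (c²/G) = 1.091 × 10⁴⁰ kg

1.091 × 10⁴⁰ kg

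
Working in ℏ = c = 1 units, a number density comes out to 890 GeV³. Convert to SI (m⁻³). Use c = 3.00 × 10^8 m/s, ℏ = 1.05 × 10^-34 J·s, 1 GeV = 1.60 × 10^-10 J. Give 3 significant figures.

1.17 × 10^50 m⁻³

Number density is [L]⁻³ = [E]³/(ℏc)³.
1 GeV³ → 1/(ℏc)³ × (1 GeV in J)³ = 1.31 × 10^47 m⁻³.
Result: 890 × 1.31 × 10^47 = 1.17 × 10^50 m⁻³.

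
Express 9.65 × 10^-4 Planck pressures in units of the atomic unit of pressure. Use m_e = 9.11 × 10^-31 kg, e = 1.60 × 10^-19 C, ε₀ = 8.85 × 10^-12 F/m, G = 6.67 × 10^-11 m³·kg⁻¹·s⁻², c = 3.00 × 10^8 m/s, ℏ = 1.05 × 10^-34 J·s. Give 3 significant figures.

1.50 × 10^97

Planck pressure: p_P = c⁷/(ℏG²) = 4.68 × 10^113 Pa
atomic unit of pressure: P_au = E_h/a₀³ = m_e⁴e¹⁰/((4πε₀)⁵ℏ⁸) = 3.01 × 10^13 Pa
9.65 × 10^-4 × 4.68 × 10^113 / 3.01 × 10^13 = 1.50 × 10^97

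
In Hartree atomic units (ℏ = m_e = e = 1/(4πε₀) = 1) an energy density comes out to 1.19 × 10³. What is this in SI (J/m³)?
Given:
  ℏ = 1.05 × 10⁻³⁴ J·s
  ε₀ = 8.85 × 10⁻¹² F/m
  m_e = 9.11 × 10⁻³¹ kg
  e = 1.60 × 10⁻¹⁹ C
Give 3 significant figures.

3.59 × 10¹⁶ J/m³

One atomic unit of energy density: u_au = E_h/a₀³ = m_e⁴e¹⁰/((4πε₀)⁵ℏ⁸) = 3.01 × 10¹³ J/m³.
1.19 × 10³ × 3.01 × 10¹³ J/m³ = 3.59 × 10¹⁶ J/m³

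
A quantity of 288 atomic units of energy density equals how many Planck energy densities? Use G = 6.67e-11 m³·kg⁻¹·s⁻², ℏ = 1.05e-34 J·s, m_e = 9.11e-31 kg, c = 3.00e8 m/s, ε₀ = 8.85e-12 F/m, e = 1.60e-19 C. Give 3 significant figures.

atomic unit of energy density: u_au = E_h/a₀³ = m_e⁴e¹⁰/((4πε₀)⁵ℏ⁸) = 3.01e13 J/m³
Planck energy density: u_P = c⁷/(ℏG²) = 4.68e113 J/m³
288 × 3.01e13 / 4.68e113 = 1.85e-98

1.85e-98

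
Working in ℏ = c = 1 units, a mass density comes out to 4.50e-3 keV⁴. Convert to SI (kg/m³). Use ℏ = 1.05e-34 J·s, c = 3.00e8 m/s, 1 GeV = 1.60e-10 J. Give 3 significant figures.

Mass density is [E]/(c²[L]³) = [E]⁴/(ℏ³c⁵).
1 GeV⁴ → 1/(ℏ³c⁵) × (1 GeV in J)⁴ = 2.33e20 kg/m³.
Convert the energy scale: 4.50e-3 keV⁴ = 4.50e-27 GeV⁴.
Result: 4.50e-27 × 2.33e20 = 1.05e-6 kg/m³.

1.05e-6 kg/m³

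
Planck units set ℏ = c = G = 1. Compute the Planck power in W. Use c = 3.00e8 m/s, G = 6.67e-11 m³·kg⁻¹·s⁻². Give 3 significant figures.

Dimensional analysis gives P_P = c⁵/G.
  = 2.43e42 / 6.67e-11
  = 3.64e52 W

3.64e52 W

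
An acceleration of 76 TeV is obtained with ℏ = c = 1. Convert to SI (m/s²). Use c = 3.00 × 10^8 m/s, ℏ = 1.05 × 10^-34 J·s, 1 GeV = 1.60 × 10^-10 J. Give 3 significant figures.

Acceleration is [L]/[T]² = c·[E]/ℏ.
1 GeV → c/ℏ × (1 GeV in J) = 4.57 × 10^32 m/s².
Convert the energy scale: 76 TeV = 7.60 × 10^4 GeV.
Result: 7.60 × 10^4 × 4.57 × 10^32 = 3.47 × 10^37 m/s².

3.47 × 10^37 m/s²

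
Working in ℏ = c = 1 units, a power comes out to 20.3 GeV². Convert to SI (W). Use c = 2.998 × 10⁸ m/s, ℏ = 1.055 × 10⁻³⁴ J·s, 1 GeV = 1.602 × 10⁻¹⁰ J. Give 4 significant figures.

Power is [E]/[T] = [E]²/ℏ.
1 GeV² → 1/ℏ × (1 GeV in J)² = 2.433 × 10¹⁴ W.
Result: 20.3 × 2.433 × 10¹⁴ = 4.938 × 10¹⁵ W.

4.938 × 10¹⁵ W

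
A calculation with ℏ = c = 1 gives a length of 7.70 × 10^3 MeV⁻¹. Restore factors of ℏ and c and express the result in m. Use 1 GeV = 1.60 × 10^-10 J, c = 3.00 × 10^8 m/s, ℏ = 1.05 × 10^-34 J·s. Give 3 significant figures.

A length is [E]⁻¹ in ℏ=c=1; restore one factor of ℏc.
1 GeV⁻¹ → ℏc × (1 GeV in J)⁻¹ = 1.97 × 10^-16 m.
Convert the energy scale: 7.70 × 10^3 MeV⁻¹ = 7.70 × 10^6 GeV⁻¹.
Result: 7.70 × 10^6 × 1.97 × 10^-16 = 1.52 × 10^-9 m.

1.52 × 10^-9 m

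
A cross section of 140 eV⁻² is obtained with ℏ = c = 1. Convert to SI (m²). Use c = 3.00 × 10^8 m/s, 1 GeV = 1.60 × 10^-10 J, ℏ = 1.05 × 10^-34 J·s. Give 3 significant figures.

Area is [L]² = [E]⁻²·(ℏc)²; restore (ℏc)².
1 GeV⁻² → (ℏc)² × (1 GeV in J)⁻² = 3.88 × 10^-32 m².
Convert the energy scale: 140 eV⁻² = 1.40 × 10^20 GeV⁻².
Result: 1.40 × 10^20 × 3.88 × 10^-32 = 5.43 × 10^-12 m².

5.43 × 10^-12 m²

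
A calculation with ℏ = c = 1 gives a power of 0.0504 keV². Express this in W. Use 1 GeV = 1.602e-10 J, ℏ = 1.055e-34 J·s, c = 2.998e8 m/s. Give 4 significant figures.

Power is [E]/[T] = [E]²/ℏ.
1 GeV² → 1/ℏ × (1 GeV in J)² = 2.433e14 W.
Convert the energy scale: 0.0504 keV² = 5.04e-14 GeV².
Result: 5.04e-14 × 2.433e14 = 12.26 W.

12.26 W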